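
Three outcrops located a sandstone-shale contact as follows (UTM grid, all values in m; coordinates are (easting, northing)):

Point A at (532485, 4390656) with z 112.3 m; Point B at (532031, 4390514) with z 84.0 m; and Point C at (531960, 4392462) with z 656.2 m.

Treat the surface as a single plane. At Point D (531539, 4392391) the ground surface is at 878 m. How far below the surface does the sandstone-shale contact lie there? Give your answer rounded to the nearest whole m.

Two edge vectors: Point A→Point B = (-454, -142, -28.3), Point A→Point C = (-525, 1806, 543.9).
Normal n = (Point A→Point B) × (Point A→Point C) = (-26124, 261788.1, -894474).
So ∂z/∂E = −n_x/n_z = −0.02920599 and ∂z/∂N = −n_y/n_z = 0.29267268.
Intercept c from Point A: 112.3 + 15551.75 − 1285025.04 = −1269360.99.
At (531539, 4392391): z_contact = −15524.1 + 1285532.8 − 1269360.99 = 647.7 m.
Depth below ground = 878 − 647.7 = 230 m.

230 m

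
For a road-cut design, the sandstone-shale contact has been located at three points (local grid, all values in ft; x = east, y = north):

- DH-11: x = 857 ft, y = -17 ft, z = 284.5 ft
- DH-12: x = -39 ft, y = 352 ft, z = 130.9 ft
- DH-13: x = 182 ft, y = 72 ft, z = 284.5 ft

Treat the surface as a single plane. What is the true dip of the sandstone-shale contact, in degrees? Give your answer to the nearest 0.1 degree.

31.7°

Let the plane be z = a·x + b·y + c.
DH-12−DH-11: −896a + 369b = −153.6;  DH-13−DH-11: −675a + 89b = 0.
Solving gives a = −0.08073, b = −0.61229.
Gradient magnitude |∇z| = √(a² + b²) = √(0.00652 + 0.37490) = 0.61759.
True dip = arctan(0.61759) = 31.7°, dipping toward N (azimuth ≈ 008°).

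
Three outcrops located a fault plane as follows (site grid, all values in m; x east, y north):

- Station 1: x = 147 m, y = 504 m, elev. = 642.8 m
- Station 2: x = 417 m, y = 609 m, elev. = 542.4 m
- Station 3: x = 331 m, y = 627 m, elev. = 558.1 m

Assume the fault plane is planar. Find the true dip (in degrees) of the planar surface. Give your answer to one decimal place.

21.9°

Let the plane be z = a·x + b·y + c.
Station 2−Station 1: 270a + 105b = −100.4;  Station 3−Station 1: 184a + 123b = −84.7.
Solving gives a = −0.24879, b = −0.31644.
Gradient magnitude |∇z| = √(a² + b²) = √(0.06190 + 0.10014) = 0.40253.
True dip = arctan(0.40253) = 21.9°, dipping toward NE (azimuth ≈ 038°).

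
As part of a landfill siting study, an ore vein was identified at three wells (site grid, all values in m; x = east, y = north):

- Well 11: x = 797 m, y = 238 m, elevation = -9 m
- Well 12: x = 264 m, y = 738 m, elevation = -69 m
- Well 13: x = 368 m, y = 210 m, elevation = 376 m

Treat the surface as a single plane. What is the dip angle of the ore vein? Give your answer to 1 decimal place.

52.6°

Let the plane be z = a·x + b·y + c.
Well 12−Well 11: −533a + 500b = −60;  Well 13−Well 11: −429a − 28b = 385.
Solving gives a = −0.83174, b = −1.00663.
Gradient magnitude |∇z| = √(a² + b²) = √(0.69178 + 1.01330) = 1.30579.
True dip = arctan(1.30579) = 52.6°, dipping toward NE (azimuth ≈ 040°).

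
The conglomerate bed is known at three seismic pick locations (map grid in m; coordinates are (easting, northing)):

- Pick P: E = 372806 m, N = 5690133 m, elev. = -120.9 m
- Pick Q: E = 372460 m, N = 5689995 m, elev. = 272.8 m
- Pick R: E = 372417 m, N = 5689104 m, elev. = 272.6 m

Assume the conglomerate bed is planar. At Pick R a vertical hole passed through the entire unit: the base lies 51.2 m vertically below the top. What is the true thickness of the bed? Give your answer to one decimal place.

Let the plane be z = a·E + b·N + c.
Pick Q−Pick P: −346a − 138b = 393.7;  Pick R−Pick P: −389a − 1029b = 393.5.
Solving gives a = −1.16028, b = 0.05622.
|∇z| = √(a²+b²) = 1.16165, so dip δ = arctan(1.16165) = 49.28°.
True thickness = vertical thickness × cos δ = 51.2 × cos 49.28° = 33.4 m.

33.4 m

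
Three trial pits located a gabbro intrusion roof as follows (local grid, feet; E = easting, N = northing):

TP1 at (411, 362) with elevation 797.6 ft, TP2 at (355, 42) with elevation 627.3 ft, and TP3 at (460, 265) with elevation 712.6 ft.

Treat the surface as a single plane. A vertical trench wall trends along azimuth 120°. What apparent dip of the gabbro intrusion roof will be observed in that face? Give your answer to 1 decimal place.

36.8°

Let the plane be z = a·E + b·N + c.
TP2−TP1: −56a − 320b = −170.3;  TP3−TP1: 49a − 97b = −85.
Solving gives a = −0.50592, b = 0.62072.
Unit vector along 120° is (sin 120°, cos 120°) = (0.8660, -0.5000).
Slope in that direction = a·(0.8660) + b·(-0.5000) = −0.74850.
Apparent dip = arctan|0.74850| = 36.8° (true dip is 38.7°, so apparent ≤ true as expected).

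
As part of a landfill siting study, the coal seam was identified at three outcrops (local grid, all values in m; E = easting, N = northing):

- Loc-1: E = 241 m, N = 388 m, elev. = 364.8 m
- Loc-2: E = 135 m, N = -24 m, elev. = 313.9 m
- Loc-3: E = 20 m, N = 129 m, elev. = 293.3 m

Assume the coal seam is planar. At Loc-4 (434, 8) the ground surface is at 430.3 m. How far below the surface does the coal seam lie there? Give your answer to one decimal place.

Two edge vectors: Loc-1→Loc-2 = (-106, -412, -50.9), Loc-1→Loc-3 = (-221, -259, -71.5).
Normal n = (Loc-1→Loc-2) × (Loc-1→Loc-3) = (16274.9, 3669.9, -63598).
So ∂z/∂E = −n_x/n_z = 0.25590 and ∂z/∂N = −n_y/n_z = 0.05770.
Intercept c from Loc-1: 364.8 − 61.67 − 22.39 = 280.74.
At (434, 8): z_contact = 111.06 + 0.46 + 280.74 = 392.26 m.
Depth below ground = 430.3 − 392.26 = 38.0 m.

38.0 m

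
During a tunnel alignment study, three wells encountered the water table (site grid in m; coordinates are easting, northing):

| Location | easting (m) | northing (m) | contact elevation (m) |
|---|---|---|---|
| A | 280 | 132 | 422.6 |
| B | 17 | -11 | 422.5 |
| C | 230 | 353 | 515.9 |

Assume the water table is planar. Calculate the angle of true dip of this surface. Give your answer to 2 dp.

Two edge vectors: A→B = (-263, -143, -0.1), A→C = (-50, 221, 93.3).
Normal n = (A→B) × (A→C) = (-13319.8, 24542.9, -65273).
So ∂z/∂easting = −n_x/n_z = −0.20406 and ∂z/∂northing = −n_y/n_z = 0.37600.
Gradient magnitude |∇z| = √(a² + b²) = √(0.04164 + 0.14138) = 0.42781.
True dip = arctan(0.42781) = 23.16°, dipping toward SSE (azimuth ≈ 152°).

23.16°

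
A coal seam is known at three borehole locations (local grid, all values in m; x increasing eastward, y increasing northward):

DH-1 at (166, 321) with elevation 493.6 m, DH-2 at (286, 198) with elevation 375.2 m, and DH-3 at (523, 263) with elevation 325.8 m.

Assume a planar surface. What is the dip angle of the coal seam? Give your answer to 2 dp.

35.20°

Let the plane be z = a·x + b·y + c.
DH-2−DH-1: 120a − 123b = −118.4;  DH-3−DH-1: 357a − 58b = −167.8.
Solving gives a = −0.37272, b = 0.59898.
Gradient magnitude |∇z| = √(a² + b²) = √(0.13892 + 0.35877) = 0.70547.
True dip = arctan(0.70547) = 35.20°, dipping toward SSE (azimuth ≈ 148°).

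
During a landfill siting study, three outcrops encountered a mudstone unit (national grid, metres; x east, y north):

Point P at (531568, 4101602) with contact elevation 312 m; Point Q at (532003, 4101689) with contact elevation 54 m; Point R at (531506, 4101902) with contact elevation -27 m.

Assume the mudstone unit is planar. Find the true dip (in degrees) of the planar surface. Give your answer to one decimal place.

51.4°

Two edge vectors: Point P→Point Q = (435, 87, -258), Point P→Point R = (-62, 300, -339).
Normal n = (Point P→Point Q) × (Point P→Point R) = (47907, 163461, 135894).
So ∂z/∂x = −n_x/n_z = −0.35253 and ∂z/∂y = −n_y/n_z = −1.20286.
Gradient magnitude |∇z| = √(a² + b²) = √(0.12428 + 1.44686) = 1.25345.
True dip = arctan(1.25345) = 51.4°, dipping toward NNE (azimuth ≈ 016°).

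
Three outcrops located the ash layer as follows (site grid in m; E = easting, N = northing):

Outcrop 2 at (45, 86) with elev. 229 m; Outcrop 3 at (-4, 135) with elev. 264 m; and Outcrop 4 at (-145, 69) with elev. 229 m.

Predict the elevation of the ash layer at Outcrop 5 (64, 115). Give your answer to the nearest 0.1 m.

Two edge vectors: Outcrop 2→Outcrop 3 = (-49, 49, 35), Outcrop 2→Outcrop 4 = (-190, -17, 0).
Normal n = (Outcrop 2→Outcrop 3) × (Outcrop 2→Outcrop 4) = (595, -6650, 10143).
So ∂z/∂E = −n_x/n_z = −0.05866 and ∂z/∂N = −n_y/n_z = 0.65562.
Intercept c from Outcrop 2: 229 + 2.64 − 56.38 = 175.26.
At (64, 115): z = −3.8 + 75.4 + 175.26 = 246.9 m.

246.9 m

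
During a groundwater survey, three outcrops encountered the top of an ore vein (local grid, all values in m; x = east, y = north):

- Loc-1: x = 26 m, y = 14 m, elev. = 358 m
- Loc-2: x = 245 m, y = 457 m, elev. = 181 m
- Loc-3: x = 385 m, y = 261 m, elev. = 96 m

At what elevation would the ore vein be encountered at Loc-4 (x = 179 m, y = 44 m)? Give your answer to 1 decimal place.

250.8 m

Let the plane be z = a·x + b·y + c.
Loc-2−Loc-1: 219a + 443b = −177;  Loc-3−Loc-1: 359a + 247b = −262.
Solving gives a = −0.68939, b = −0.05875.
Then c = 358 − a·26 − b·14 = 376.75.
At (179, 44): z = −123.4 − 2.6 + 376.75 = 250.8 m.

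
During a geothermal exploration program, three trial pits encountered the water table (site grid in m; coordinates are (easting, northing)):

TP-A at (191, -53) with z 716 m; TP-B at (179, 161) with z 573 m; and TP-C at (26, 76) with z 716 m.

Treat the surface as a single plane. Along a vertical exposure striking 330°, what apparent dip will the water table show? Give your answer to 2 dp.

Two edge vectors: TP-A→TP-B = (-12, 214, -143), TP-A→TP-C = (-165, 129, 0).
Normal n = (TP-A→TP-B) × (TP-A→TP-C) = (18447, 23595, 33762).
So ∂z/∂E = −n_x/n_z = −0.54638 and ∂z/∂N = −n_y/n_z = −0.69886.
Unit vector along 330° is (sin 330°, cos 330°) = (-0.5000, 0.8660).
Slope in that direction = a·(-0.5000) + b·(0.8660) = −0.33204.
Apparent dip = arctan|0.33204| = 18.37° (true dip is 41.6°, so apparent ≤ true as expected).

18.37°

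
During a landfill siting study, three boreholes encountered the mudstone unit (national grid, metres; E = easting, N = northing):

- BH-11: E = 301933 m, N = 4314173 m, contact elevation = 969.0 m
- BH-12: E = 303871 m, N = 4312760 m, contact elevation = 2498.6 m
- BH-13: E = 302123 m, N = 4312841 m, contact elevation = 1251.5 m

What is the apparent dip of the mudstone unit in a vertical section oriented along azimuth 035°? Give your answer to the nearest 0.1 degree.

Let the plane be z = a·E + b·N + c.
BH-12−BH-11: 1938a − 1413b = 1529.6;  BH-13−BH-11: 190a − 1332b = 282.5.
Solving gives a = 0.70830, b = −0.11105.
Unit vector along 035° is (sin 35°, cos 35°) = (0.5736, 0.8192).
Slope in that direction = a·(0.5736) + b·(0.8192) = 0.31529.
Apparent dip = arctan|0.31529| = 17.5° (true dip is 35.6°, so apparent ≤ true as expected).

17.5°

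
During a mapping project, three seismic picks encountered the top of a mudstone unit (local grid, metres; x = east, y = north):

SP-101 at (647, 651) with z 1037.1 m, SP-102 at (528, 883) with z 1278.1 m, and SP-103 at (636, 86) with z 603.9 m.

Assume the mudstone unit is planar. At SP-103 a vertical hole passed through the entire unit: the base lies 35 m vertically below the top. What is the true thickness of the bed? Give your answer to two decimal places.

25.63 m

Let the plane be z = a·x + b·y + c.
SP-102−SP-101: −119a + 232b = 241;  SP-103−SP-101: −11a − 565b = −433.2.
Solving gives a = −0.51102, b = 0.77667.
|∇z| = √(a²+b²) = 0.92971, so dip δ = arctan(0.92971) = 42.91°.
True thickness = vertical thickness × cos δ = 35 × cos 42.91° = 25.63 m.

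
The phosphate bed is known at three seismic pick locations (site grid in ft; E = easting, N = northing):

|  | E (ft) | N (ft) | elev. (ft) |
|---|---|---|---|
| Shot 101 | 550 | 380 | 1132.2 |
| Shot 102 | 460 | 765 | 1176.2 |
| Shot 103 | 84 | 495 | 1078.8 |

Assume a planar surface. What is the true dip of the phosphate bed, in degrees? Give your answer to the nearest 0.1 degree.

12.0°

Let the plane be z = a·E + b·N + c.
Shot 102−Shot 101: −90a + 385b = 44;  Shot 103−Shot 101: −466a + 115b = −53.4.
Solving gives a = 0.15154, b = 0.14971.
Gradient magnitude |∇z| = √(a² + b²) = √(0.02296 + 0.02241) = 0.21302.
True dip = arctan(0.21302) = 12.0°, dipping toward SW (azimuth ≈ 225°).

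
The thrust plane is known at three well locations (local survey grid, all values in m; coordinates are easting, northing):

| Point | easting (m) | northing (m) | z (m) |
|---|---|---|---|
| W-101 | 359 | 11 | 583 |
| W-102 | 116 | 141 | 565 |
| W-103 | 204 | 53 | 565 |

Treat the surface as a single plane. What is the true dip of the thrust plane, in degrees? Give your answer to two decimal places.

12.70°

Two edge vectors: W-101→W-102 = (-243, 130, -18), W-101→W-103 = (-155, 42, -18).
Normal n = (W-101→W-102) × (W-101→W-103) = (-1584, -1584, 9944).
So ∂z/∂easting = −n_x/n_z = 0.15929 and ∂z/∂northing = −n_y/n_z = 0.15929.
Gradient magnitude |∇z| = √(a² + b²) = √(0.02537 + 0.02537) = 0.22527.
True dip = arctan(0.22527) = 12.70°, dipping toward SW (azimuth ≈ 225°).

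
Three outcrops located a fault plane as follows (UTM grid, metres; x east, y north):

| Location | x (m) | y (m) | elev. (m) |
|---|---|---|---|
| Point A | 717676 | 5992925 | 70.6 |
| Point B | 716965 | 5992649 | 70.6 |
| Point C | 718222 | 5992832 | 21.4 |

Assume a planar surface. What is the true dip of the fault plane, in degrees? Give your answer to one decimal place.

Two edge vectors: Point A→Point B = (-711, -276, 0), Point A→Point C = (546, -93, -49.2).
Normal n = (Point A→Point B) × (Point A→Point C) = (13579.2, -34981.2, 216819).
So ∂z/∂x = −n_x/n_z = −0.06263 and ∂z/∂y = −n_y/n_z = 0.16134.
Gradient magnitude |∇z| = √(a² + b²) = √(0.00392 + 0.02603) = 0.17307.
True dip = arctan(0.17307) = 9.8°, dipping toward SSE (azimuth ≈ 159°).

9.8°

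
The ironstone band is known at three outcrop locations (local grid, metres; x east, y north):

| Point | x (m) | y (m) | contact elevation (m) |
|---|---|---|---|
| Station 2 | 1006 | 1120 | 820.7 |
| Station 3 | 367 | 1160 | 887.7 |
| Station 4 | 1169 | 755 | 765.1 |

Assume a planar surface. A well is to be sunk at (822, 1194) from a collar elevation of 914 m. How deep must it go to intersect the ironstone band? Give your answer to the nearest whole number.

Let the plane be z = a·x + b·y + c.
Station 3−Station 2: −639a + 40b = 67;  Station 4−Station 2: 163a − 365b = −55.6.
Solving gives a = −0.09806, b = 0.10854.
Then c = 820.7 − a·1006 − b·1120 = 797.78.
At (822, 1194): z_contact = −80.6 + 129.6 + 797.78 = 846.8 m.
Depth below ground = 914 − 846.8 = 67 m.

67 m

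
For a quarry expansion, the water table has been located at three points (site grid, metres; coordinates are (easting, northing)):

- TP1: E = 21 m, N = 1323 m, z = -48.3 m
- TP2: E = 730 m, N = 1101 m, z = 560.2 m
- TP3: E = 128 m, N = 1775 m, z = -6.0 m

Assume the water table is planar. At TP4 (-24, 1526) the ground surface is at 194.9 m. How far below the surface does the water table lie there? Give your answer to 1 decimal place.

Two edge vectors: TP1→TP2 = (709, -222, 608.5), TP1→TP3 = (107, 452, 42.3).
Normal n = (TP1→TP2) × (TP1→TP3) = (-284432.6, 35118.8, 344222).
So ∂z/∂E = −n_x/n_z = 0.826306 and ∂z/∂N = −n_y/n_z = −0.102024.
Intercept c from TP1: -48.3 − 17.35 + 134.98 = 69.32.
At (-24, 1526): z_contact = −19.83 − 155.69 + 69.32 = -106.19 m.
Depth below ground = 194.9 − (-106.19) = 301.1 m.

301.1 m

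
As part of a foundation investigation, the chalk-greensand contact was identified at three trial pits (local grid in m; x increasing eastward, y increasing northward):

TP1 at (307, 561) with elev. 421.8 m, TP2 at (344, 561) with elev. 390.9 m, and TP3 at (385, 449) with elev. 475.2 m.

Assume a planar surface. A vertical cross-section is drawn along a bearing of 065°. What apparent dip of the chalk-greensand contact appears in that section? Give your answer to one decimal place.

50.3°

Let the plane be z = a·x + b·y + c.
TP2−TP1: 37a + 0b = −30.9;  TP3−TP1: 78a − 112b = 53.4.
Solving gives a = −0.83514, b = −1.05840.
Unit vector along 065° is (sin 65°, cos 65°) = (0.9063, 0.4226).
Slope in that direction = a·(0.9063) + b·(0.4226) = −1.20419.
Apparent dip = arctan|1.20419| = 50.3° (true dip is 53.4°, so apparent ≤ true as expected).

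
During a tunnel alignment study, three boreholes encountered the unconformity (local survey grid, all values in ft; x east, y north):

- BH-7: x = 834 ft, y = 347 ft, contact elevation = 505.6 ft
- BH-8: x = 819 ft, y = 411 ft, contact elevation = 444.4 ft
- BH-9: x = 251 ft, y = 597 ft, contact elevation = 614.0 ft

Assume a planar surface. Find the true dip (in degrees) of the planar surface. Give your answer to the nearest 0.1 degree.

Let the plane be z = a·x + b·y + c.
BH-8−BH-7: −15a + 64b = −61.2;  BH-9−BH-7: −583a + 250b = 108.4.
Solving gives a = −0.66258, b = −1.11154.
Gradient magnitude |∇z| = √(a² + b²) = √(0.43902 + 1.23553) = 1.29404.
True dip = arctan(1.29404) = 52.3°, dipping toward NNE (azimuth ≈ 031°).

52.3°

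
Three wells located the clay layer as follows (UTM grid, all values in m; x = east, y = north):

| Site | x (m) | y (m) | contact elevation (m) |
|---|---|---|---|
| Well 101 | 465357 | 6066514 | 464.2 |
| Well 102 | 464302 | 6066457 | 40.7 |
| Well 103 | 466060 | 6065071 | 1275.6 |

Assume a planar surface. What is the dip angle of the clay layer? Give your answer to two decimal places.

Two edge vectors: Well 101→Well 102 = (-1055, -57, -423.5), Well 101→Well 103 = (703, -1443, 811.4).
Normal n = (Well 101→Well 102) × (Well 101→Well 103) = (-657360.3, 558306.5, 1562436).
So ∂z/∂x = −n_x/n_z = 0.42073 and ∂z/∂y = −n_y/n_z = −0.35733.
Gradient magnitude |∇z| = √(a² + b²) = √(0.17701 + 0.12769) = 0.55199.
True dip = arctan(0.55199) = 28.90°, dipping toward NW (azimuth ≈ 310°).

28.90°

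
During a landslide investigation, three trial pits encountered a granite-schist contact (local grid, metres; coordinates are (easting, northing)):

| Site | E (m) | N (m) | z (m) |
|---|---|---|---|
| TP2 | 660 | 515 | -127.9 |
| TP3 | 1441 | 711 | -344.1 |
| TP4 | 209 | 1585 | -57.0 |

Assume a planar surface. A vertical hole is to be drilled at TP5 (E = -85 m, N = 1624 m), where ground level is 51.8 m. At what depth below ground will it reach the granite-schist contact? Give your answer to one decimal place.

32.6 m

Let the plane be z = a·E + b·N + c.
TP3−TP2: 781a + 196b = −216.2;  TP4−TP2: −451a + 1070b = 70.9.
Solving gives a = −0.265382, b = −0.045596.
Then c = -127.9 − a·660 − b·515 = 70.73.
At (-85, 1624): z_contact = 22.56 − 74.05 + 70.73 = 19.24 m.
Depth below ground = 51.8 − 19.24 = 32.6 m.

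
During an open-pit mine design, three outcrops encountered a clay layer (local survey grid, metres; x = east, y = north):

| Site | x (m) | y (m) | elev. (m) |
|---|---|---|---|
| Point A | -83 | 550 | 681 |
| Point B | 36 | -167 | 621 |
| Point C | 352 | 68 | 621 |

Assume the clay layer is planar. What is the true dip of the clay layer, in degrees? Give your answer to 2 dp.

Let the plane be z = a·x + b·y + c.
Point B−Point A: 119a − 717b = −60;  Point C−Point A: 435a − 482b = −60.
Solving gives a = −0.05539, b = 0.07449.
Gradient magnitude |∇z| = √(a² + b²) = √(0.00307 + 0.00555) = 0.09283.
True dip = arctan(0.09283) = 5.30°, dipping toward SE (azimuth ≈ 143°).

5.30°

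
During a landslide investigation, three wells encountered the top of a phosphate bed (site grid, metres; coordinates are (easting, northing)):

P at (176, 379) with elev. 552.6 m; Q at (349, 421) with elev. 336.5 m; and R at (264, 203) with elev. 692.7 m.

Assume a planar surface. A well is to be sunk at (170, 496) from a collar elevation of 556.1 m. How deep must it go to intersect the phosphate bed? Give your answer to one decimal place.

Let the plane be z = a·E + b·N + c.
Q−P: 173a + 42b = −216.1;  R−P: 88a − 176b = 140.1.
Solving gives a = −0.94158, b = −1.26681.
Then c = 552.6 − a·176 − b·379 = 1198.44.
At (170, 496): z_contact = −160.07 − 628.34 + 1198.44 = 410.03 m.
Depth below ground = 556.1 − 410.03 = 146.1 m.

146.1 m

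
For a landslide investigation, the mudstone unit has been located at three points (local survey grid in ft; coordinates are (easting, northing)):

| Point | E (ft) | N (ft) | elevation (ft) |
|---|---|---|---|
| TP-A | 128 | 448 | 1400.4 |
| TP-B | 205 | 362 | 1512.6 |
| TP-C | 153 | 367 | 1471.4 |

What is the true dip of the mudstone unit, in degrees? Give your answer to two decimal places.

Let the plane be z = a·E + b·N + c.
TP-B−TP-A: 77a − 86b = 112.2;  TP-C−TP-A: 25a − 81b = 71.
Solving gives a = 0.72968, b = −0.65133.
Gradient magnitude |∇z| = √(a² + b²) = √(0.53243 + 0.42424) = 0.97809.
True dip = arctan(0.97809) = 44.37°, dipping toward NW (azimuth ≈ 312°).

44.37°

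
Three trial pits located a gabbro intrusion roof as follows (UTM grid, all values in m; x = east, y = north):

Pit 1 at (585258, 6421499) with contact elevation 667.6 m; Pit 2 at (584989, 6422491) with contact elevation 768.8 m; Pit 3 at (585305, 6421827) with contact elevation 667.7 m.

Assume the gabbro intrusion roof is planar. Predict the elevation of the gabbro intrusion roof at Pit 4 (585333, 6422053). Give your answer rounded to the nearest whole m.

Let the plane be z = a·x + b·y + c.
Pit 2−Pit 1: −269a + 992b = 101.2;  Pit 3−Pit 1: 47a + 328b = 0.1.
Solving gives a = −0.24540547, b = 0.03546969.
Then c = 667.6 − a·585258 − b·6421499 = −83475.44.
At (585333, 6422053): z = −143643.9 + 227788.2 − 83475.44 = 668.8 m.

669 m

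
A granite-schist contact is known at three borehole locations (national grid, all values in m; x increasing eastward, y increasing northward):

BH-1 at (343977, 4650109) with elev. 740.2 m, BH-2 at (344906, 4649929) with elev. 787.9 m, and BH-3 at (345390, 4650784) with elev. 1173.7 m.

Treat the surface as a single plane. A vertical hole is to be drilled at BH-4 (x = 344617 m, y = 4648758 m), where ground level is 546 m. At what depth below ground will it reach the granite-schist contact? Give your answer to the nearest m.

Let the plane be z = a·x + b·y + c.
BH-2−BH-1: 929a − 180b = 47.7;  BH-3−BH-1: 1413a + 675b = 433.5.
Solving gives a = 0.12505744, b = 0.38043532.
Then c = 740.2 − a·343977 − b·4650109 = −1811342.40.
At (344617, 4648758): z_contact = 43096.9 + 1768551.8 − 1811342.40 = 306.3 m.
Depth below ground = 546 − 306.3 = 240 m.

240 m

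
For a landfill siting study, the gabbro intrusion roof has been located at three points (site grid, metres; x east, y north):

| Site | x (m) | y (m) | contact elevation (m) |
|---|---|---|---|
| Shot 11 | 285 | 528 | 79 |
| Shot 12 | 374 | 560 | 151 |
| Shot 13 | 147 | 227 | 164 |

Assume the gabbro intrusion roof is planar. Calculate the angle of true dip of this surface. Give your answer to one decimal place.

Two edge vectors: Shot 11→Shot 12 = (89, 32, 72), Shot 11→Shot 13 = (-138, -301, 85).
Normal n = (Shot 11→Shot 12) × (Shot 11→Shot 13) = (24392, -17501, -22373).
So ∂z/∂x = −n_x/n_z = 1.09024 and ∂z/∂y = −n_y/n_z = −0.78224.
Gradient magnitude |∇z| = √(a² + b²) = √(1.18863 + 0.61190) = 1.34184.
True dip = arctan(1.34184) = 53.3°, dipping toward NW (azimuth ≈ 306°).

53.3°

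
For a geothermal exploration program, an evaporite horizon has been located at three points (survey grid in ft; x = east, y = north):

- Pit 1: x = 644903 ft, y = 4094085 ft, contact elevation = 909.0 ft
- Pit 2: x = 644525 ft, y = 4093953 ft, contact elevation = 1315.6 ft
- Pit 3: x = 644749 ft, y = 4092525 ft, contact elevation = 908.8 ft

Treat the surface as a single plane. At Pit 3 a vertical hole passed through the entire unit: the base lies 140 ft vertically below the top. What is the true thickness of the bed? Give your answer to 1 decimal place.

93.3 ft

Two edge vectors: Pit 1→Pit 2 = (-378, -132, 406.6), Pit 1→Pit 3 = (-154, -1560, -0.2).
Normal n = (Pit 1→Pit 2) × (Pit 1→Pit 3) = (634322.4, -62692, 569352).
So ∂z/∂x = −n_x/n_z = −1.11411 and ∂z/∂y = −n_y/n_z = 0.11011.
|∇z| = √(a²+b²) = 1.11954, so dip δ = arctan(1.11954) = 48.23°.
True thickness = vertical thickness × cos δ = 140 × cos 48.23° = 93.3 ft.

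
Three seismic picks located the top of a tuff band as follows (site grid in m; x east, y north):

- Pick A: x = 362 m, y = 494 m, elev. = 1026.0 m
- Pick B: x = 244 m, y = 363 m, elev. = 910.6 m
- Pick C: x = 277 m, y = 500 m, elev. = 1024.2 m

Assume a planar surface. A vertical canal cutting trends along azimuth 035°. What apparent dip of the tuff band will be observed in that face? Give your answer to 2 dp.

Two edge vectors: Pick A→Pick B = (-118, -131, -115.4), Pick A→Pick C = (-85, 6, -1.8).
Normal n = (Pick A→Pick B) × (Pick A→Pick C) = (928.2, 9596.6, -11843).
So ∂z/∂x = −n_x/n_z = 0.07838 and ∂z/∂y = −n_y/n_z = 0.81032.
Unit vector along 035° is (sin 35°, cos 35°) = (0.5736, 0.8192).
Slope in that direction = a·(0.5736) + b·(0.8192) = 0.70873.
Apparent dip = arctan|0.70873| = 35.33° (true dip is 39.1°, so apparent ≤ true as expected).

35.33°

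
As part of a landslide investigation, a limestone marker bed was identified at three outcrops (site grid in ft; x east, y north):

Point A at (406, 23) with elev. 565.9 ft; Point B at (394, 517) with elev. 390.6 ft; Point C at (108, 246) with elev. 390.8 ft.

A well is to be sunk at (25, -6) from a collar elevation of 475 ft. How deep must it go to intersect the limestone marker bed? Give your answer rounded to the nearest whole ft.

24 ft

Two edge vectors: Point A→Point B = (-12, 494, -175.3), Point A→Point C = (-298, 223, -175.1).
Normal n = (Point A→Point B) × (Point A→Point C) = (-47407.5, 50138.2, 144536).
So ∂z/∂x = −n_x/n_z = 0.32800 and ∂z/∂y = −n_y/n_z = −0.34689.
Intercept c from Point A: 565.9 − 133.17 + 7.98 = 440.71.
At (25, -6): z_contact = 8.2 + 2.1 + 440.71 = 451.0 ft.
Depth below ground = 475 − 451.0 = 24 ft.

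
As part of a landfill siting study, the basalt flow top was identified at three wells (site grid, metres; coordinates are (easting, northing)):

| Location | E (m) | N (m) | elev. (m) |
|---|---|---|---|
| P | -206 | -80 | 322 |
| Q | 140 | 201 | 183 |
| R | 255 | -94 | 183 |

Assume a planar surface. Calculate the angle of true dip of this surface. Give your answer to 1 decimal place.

Two edge vectors: P→Q = (346, 281, -139), P→R = (461, -14, -139).
Normal n = (P→Q) × (P→R) = (-41005, -15985, -134385).
So ∂z/∂E = −n_x/n_z = −0.30513 and ∂z/∂N = −n_y/n_z = −0.11895.
Gradient magnitude |∇z| = √(a² + b²) = √(0.09310 + 0.01415) = 0.32750.
True dip = arctan(0.32750) = 18.1°, dipping toward ENE (azimuth ≈ 069°).

18.1°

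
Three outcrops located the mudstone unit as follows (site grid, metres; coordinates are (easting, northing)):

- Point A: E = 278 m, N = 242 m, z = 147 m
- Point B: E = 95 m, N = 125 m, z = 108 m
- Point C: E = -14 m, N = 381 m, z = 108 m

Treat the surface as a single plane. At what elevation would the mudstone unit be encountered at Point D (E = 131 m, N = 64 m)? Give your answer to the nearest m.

110 m

Two edge vectors: Point A→Point B = (-183, -117, -39), Point A→Point C = (-292, 139, -39).
Normal n = (Point A→Point B) × (Point A→Point C) = (9984, 4251, -59601).
So ∂z/∂E = −n_x/n_z = 0.16751 and ∂z/∂N = −n_y/n_z = 0.07132.
Intercept c from Point A: 147 − 46.57 − 17.26 = 83.17.
At (131, 64): z = 21.9 + 4.6 + 83.17 = 109.7 m.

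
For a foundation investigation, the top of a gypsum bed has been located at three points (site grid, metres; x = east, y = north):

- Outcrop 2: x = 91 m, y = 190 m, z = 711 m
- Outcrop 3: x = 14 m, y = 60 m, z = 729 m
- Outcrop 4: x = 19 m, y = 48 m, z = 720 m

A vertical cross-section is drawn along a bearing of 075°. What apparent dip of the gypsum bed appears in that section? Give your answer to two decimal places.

36.92°

Two edge vectors: Outcrop 2→Outcrop 3 = (-77, -130, 18), Outcrop 2→Outcrop 4 = (-72, -142, 9).
Normal n = (Outcrop 2→Outcrop 3) × (Outcrop 2→Outcrop 4) = (1386, -603, 1574).
So ∂z/∂x = −n_x/n_z = −0.88056 and ∂z/∂y = −n_y/n_z = 0.38310.
Unit vector along 075° is (sin 75°, cos 75°) = (0.9659, 0.2588).
Slope in that direction = a·(0.9659) + b·(0.2588) = −0.75140.
Apparent dip = arctan|0.75140| = 36.92° (true dip is 43.8°, so apparent ≤ true as expected).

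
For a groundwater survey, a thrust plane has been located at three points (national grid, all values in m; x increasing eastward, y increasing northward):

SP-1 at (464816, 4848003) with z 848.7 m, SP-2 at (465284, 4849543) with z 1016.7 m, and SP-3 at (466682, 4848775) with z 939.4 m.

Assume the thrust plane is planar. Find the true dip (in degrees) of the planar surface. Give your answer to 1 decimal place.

Two edge vectors: SP-1→SP-2 = (468, 1540, 168), SP-1→SP-3 = (1866, 772, 90.7).
Normal n = (SP-1→SP-2) × (SP-1→SP-3) = (9982, 271040.4, -2512344).
So ∂z/∂x = −n_x/n_z = 0.00397 and ∂z/∂y = −n_y/n_z = 0.10788.
Gradient magnitude |∇z| = √(a² + b²) = √(0.00002 + 0.01164) = 0.10796.
True dip = arctan(0.10796) = 6.2°, dipping toward S (azimuth ≈ 182°).

6.2°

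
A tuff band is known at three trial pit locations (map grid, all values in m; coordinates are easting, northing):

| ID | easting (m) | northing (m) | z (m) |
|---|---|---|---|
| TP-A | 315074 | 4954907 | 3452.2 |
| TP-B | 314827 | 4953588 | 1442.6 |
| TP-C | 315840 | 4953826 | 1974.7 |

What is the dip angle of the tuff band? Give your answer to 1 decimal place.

Let the plane be z = a·easting + b·northing + c.
TP-B−TP-A: −247a − 1319b = −2009.6;  TP-C−TP-A: 766a − 1081b = −1477.5.
Solving gives a = 0.17501, b = 1.49080.
Gradient magnitude |∇z| = √(a² + b²) = √(0.03063 + 2.22250) = 1.50104.
True dip = arctan(1.50104) = 56.3°, dipping toward S (azimuth ≈ 187°).

56.3°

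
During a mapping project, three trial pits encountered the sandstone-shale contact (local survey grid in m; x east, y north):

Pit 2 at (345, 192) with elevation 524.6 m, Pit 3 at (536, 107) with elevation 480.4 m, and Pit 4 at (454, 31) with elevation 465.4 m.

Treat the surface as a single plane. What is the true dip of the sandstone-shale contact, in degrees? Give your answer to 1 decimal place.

Let the plane be z = a·x + b·y + c.
Pit 3−Pit 2: 191a − 85b = −44.2;  Pit 4−Pit 2: 109a − 161b = −59.2.
Solving gives a = −0.09700, b = 0.30203.
Gradient magnitude |∇z| = √(a² + b²) = √(0.00941 + 0.09122) = 0.31722.
True dip = arctan(0.31722) = 17.6°, dipping toward SSE (azimuth ≈ 162°).

17.6°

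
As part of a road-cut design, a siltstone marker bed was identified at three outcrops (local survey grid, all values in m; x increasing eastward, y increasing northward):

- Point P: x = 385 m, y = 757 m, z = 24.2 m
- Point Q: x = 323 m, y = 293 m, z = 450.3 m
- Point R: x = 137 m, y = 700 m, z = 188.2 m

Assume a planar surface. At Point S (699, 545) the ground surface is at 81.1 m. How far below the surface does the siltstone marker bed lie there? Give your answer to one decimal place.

21.2 m

Two edge vectors: Point P→Point Q = (-62, -464, 426.1), Point P→Point R = (-248, -57, 164).
Normal n = (Point P→Point Q) × (Point P→Point R) = (-51808.3, -95504.8, -111538).
So ∂z/∂x = −n_x/n_z = −0.46449 and ∂z/∂y = −n_y/n_z = −0.85625.
Intercept c from Point P: 24.2 + 178.83 + 648.18 = 851.21.
At (699, 545): z_contact = −324.68 − 466.66 + 851.21 = 59.88 m.
Depth below ground = 81.1 − 59.88 = 21.2 m.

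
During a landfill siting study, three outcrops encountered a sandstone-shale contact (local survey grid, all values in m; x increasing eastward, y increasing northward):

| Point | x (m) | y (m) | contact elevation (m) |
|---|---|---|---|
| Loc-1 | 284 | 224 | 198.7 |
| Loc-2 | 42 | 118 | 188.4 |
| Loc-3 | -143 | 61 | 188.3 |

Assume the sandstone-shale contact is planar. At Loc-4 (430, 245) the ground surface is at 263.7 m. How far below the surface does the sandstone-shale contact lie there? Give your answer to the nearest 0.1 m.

Let the plane be z = a·x + b·y + c.
Loc-2−Loc-1: −242a − 106b = −10.3;  Loc-3−Loc-1: −427a − 163b = −10.4.
Solving gives a = −0.09912, b = 0.32347.
Then c = 198.7 − a·284 − b·224 = 154.39.
At (430, 245): z_contact = −42.62 + 79.25 + 154.39 = 191.02 m.
Depth below ground = 263.7 − 191.02 = 72.7 m.

72.7 m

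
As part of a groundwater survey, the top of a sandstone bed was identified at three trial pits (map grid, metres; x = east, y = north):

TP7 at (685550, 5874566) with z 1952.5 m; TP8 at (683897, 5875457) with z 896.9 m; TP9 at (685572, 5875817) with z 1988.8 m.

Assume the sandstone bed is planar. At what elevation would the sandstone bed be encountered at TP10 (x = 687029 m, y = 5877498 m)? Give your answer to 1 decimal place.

Let the plane be z = a·x + b·y + c.
TP8−TP7: −1653a + 891b = −1055.6;  TP9−TP7: 22a + 1251b = 36.3.
Solving gives a = 0.648093729, b = 0.017619455.
Then c = 1952.5 − a·685550 − b·5874566 = −545854.81.
At (687029, 5877498): z = 445259.2 + 103558.3 − 545854.81 = 2962.7 m.

2962.7 m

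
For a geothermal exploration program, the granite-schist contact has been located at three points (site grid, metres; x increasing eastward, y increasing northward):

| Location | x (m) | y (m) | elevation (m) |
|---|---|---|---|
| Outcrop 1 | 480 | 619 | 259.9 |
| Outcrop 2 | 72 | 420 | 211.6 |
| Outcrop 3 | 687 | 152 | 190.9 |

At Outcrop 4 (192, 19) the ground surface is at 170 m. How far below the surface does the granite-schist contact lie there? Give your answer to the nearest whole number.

Two edge vectors: Outcrop 1→Outcrop 2 = (-408, -199, -48.3), Outcrop 1→Outcrop 3 = (207, -467, -69).
Normal n = (Outcrop 1→Outcrop 2) × (Outcrop 1→Outcrop 3) = (-8825.1, -38150.1, 231729).
So ∂z/∂x = −n_x/n_z = 0.03808 and ∂z/∂y = −n_y/n_z = 0.16463.
Intercept c from Outcrop 1: 259.9 − 18.28 − 101.91 = 139.71.
At (192, 19): z_contact = 7.3 + 3.1 + 139.71 = 150.2 m.
Depth below ground = 170 − 150.2 = 20 m.

20 m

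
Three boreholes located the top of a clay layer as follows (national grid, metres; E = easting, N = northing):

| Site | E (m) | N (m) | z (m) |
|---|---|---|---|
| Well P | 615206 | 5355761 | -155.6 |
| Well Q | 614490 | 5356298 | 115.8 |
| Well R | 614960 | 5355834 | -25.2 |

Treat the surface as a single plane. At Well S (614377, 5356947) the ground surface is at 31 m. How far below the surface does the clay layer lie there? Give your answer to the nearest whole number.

Two edge vectors: Well P→Well Q = (-716, 537, 271.4), Well P→Well R = (-246, 73, 130.4).
Normal n = (Well P→Well Q) × (Well P→Well R) = (50212.6, 26602, 79834).
So ∂z/∂E = −n_x/n_z = −0.62896260 and ∂z/∂N = −n_y/n_z = −0.33321642.
Intercept c from Well P: -155.6 + 386941.56 + 1784627.53 = 2171413.49.
At (614377, 5356947): z_contact = −386420.2 − 1785022.7 + 2171413.49 = -29.4 m.
Depth below ground = 31 − (-29.4) = 60 m.

60 m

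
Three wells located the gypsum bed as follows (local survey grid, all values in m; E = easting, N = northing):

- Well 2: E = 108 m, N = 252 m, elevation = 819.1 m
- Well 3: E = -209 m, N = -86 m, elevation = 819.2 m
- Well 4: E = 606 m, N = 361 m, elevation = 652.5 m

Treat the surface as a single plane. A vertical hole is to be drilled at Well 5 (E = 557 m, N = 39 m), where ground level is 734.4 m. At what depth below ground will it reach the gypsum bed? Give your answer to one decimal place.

Let the plane be z = a·E + b·N + c.
Well 3−Well 2: −317a − 338b = 0.1;  Well 4−Well 2: 498a + 109b = −166.6.
Solving gives a = −0.42087, b = 0.39442.
Then c = 819.1 − a·108 − b·252 = 765.16.
At (557, 39): z_contact = −234.42 + 15.38 + 765.16 = 546.12 m.
Depth below ground = 734.4 − 546.12 = 188.3 m.

188.3 m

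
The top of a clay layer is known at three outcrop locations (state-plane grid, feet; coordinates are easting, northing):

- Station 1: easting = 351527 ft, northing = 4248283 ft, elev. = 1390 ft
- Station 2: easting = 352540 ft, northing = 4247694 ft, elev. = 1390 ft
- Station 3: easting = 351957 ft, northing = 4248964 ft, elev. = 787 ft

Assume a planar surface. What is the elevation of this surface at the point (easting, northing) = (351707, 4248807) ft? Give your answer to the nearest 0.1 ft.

Let the plane be z = a·easting + b·northing + c.
Station 2−Station 1: 1013a − 589b = 0;  Station 3−Station 1: 430a + 681b = −603.
Solving gives a = −0.376586087, b = −0.647676920.
Then c = 1390 − a·351527 − b·4248283 = 2885285.03.
At (351707, 4248807): z = −132448.0 − 2751854.2 + 2885285.03 = 982.8 ft.

982.8 ft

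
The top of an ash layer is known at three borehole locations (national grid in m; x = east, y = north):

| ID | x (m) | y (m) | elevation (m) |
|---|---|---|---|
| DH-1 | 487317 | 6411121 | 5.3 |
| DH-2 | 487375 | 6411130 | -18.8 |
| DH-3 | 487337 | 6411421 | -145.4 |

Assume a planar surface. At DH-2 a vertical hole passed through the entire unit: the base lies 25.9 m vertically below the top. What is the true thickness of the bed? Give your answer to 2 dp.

22.32 m

Let the plane be z = a·x + b·y + c.
DH-2−DH-1: 58a + 9b = −24.1;  DH-3−DH-1: 20a + 300b = −150.7.
Solving gives a = −0.34110, b = −0.47959.
|∇z| = √(a²+b²) = 0.58852, so dip δ = arctan(0.58852) = 30.48°.
True thickness = vertical thickness × cos δ = 25.9 × cos 30.48° = 22.32 m.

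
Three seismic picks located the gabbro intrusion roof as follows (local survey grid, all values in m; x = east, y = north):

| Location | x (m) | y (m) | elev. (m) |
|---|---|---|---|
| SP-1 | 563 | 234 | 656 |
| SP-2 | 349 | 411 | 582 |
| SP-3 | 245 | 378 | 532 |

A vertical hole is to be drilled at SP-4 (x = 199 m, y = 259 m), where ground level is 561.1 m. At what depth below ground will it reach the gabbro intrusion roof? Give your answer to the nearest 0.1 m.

63.5 m

Two edge vectors: SP-1→SP-2 = (-214, 177, -74), SP-1→SP-3 = (-318, 144, -124).
Normal n = (SP-1→SP-2) × (SP-1→SP-3) = (-11292, -3004, 25470).
So ∂z/∂x = −n_x/n_z = 0.44335 and ∂z/∂y = −n_y/n_z = 0.11794.
Intercept c from SP-1: 656 − 249.60 − 27.60 = 378.80.
At (199, 259): z_contact = 88.23 + 30.55 + 378.80 = 497.57 m.
Depth below ground = 561.1 − 497.57 = 63.5 m.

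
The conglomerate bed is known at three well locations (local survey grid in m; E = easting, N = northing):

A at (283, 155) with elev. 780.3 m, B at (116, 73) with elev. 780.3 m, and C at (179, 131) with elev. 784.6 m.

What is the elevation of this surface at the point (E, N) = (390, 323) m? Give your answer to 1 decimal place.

798.6 m

Let the plane be z = a·E + b·N + c.
B−A: −167a − 82b = 0;  C−A: −104a − 24b = 4.3.
Solving gives a = −0.07801, b = 0.15887.
Then c = 780.3 − a·283 − b·155 = 777.75.
At (390, 323): z = −30.4 + 51.3 + 777.75 = 798.6 m.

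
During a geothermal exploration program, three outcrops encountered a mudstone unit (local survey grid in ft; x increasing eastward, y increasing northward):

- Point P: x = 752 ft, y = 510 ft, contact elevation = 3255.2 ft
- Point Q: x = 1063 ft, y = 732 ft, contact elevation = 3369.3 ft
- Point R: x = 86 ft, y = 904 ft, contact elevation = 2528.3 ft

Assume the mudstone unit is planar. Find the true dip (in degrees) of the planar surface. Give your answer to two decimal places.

43.34°

Two edge vectors: Point P→Point Q = (311, 222, 114.1), Point P→Point R = (-666, 394, -726.9).
Normal n = (Point P→Point Q) × (Point P→Point R) = (-206327.2, 150075.3, 270386).
So ∂z/∂x = −n_x/n_z = 0.76308 and ∂z/∂y = −n_y/n_z = −0.55504.
Gradient magnitude |∇z| = √(a² + b²) = √(0.58230 + 0.30807) = 0.94359.
True dip = arctan(0.94359) = 43.34°, dipping toward NW (azimuth ≈ 306°).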